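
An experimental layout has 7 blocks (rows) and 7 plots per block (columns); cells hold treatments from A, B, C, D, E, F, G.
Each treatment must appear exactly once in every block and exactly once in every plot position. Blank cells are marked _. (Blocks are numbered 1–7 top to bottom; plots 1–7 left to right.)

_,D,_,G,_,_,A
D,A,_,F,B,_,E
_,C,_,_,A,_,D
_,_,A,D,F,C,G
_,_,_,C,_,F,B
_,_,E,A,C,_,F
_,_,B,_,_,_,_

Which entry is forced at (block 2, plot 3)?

Block 1, plot 5: block 1 has {A, D, G} and plot 5 has {A, B, C, F}, leaving only E.
Block 1, plot 6: block 1 has {A, D, E, G} and plot 6 has {C, F}, leaving only B.
Block 2, plot 6: block 2 has {A, B, D, E, F} and plot 6 has {B, C, F}, leaving only G.
Block 2 already has {A, B, D, E, F, G} and plot 3 already has {A, B, E}, so block 2, plot 3 must be C.

C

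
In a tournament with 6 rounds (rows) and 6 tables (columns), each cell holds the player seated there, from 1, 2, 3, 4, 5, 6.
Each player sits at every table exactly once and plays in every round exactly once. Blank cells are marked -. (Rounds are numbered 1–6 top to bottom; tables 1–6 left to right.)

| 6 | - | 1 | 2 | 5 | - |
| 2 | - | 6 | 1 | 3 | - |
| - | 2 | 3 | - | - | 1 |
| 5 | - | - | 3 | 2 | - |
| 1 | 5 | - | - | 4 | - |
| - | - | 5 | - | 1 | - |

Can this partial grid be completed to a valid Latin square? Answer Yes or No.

No round or table among the givens repeats a symbol, and propagating forced cells runs into no contradiction.
One valid completion exists (for instance, 6 3 1 2 5 4 / 2 4 6 1 3 5 / 4 2 3 5 6 1 / 5 1 4 3 2 6 / 1 5 2 6 4 3 / 3 6 5 4 1 2).

Yes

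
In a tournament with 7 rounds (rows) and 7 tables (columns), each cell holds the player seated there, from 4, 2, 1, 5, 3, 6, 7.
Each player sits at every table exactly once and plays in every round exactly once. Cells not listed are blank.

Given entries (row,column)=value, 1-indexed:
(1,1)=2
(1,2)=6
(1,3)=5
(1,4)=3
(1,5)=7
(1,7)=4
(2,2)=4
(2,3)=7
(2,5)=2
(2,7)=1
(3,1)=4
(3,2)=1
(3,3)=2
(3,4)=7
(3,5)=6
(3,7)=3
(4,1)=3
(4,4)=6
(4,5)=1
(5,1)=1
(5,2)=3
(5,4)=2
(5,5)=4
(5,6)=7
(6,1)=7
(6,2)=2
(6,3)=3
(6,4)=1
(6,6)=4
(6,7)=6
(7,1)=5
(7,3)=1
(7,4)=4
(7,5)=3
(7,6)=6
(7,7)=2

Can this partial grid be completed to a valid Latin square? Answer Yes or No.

No round or table among the givens repeats a symbol, and propagating forced cells runs into no contradiction.
One valid completion exists (for instance, 2 6 5 3 7 1 4 / 6 4 7 5 2 3 1 / 4 1 2 7 6 5 3 / 3 5 4 6 1 2 7 / 1 3 6 2 4 7 5 / 7 2 3 1 5 4 6 / 5 7 1 4 3 6 2).

Yes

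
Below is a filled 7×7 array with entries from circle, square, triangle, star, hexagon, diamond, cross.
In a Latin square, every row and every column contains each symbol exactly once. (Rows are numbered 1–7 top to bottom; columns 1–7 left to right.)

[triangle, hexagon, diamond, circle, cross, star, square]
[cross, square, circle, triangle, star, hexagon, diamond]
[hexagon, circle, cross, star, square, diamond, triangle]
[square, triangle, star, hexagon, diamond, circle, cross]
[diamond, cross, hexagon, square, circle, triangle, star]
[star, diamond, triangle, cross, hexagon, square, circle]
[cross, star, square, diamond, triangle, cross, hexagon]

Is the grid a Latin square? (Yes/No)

No

Row 7 contains cross twice (at columns 1 and 6), so it is not a permutation.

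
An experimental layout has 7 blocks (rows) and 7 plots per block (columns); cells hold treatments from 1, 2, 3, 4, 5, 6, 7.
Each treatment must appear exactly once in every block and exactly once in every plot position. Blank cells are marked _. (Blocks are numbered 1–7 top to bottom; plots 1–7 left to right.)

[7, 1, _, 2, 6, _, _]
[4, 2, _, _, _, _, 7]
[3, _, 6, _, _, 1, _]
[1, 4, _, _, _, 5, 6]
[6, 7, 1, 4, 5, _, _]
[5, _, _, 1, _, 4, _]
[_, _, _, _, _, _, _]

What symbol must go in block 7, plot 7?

Block 1, plot 6: block 1 has {1, 2, 6, 7} and plot 6 has {1, 4, 5}, leaving only 3.
Block 2, plot 6: block 2 has {2, 4, 7} and plot 6 has {1, 3, 4, 5}, leaving only 6.
Block 3, plot 2: block 3 has {1, 3, 6} and plot 2 has {1, 2, 4, 7}, leaving only 5.
Block 3, plot 4: block 3 has {1, 3, 5, 6} and plot 4 has {1, 2, 4}, leaving only 7.
Block 4, plot 4: block 4 has {1, 4, 5, 6} and plot 4 has {1, 2, 4, 7}, leaving only 3.
Block 2, plot 4: block 2 has {2, 4, 6, 7} and plot 4 has {1, 2, 3, 4, 7}, leaving only 5.
Block 2, plot 3: block 2 has {2, 4, 5, 6, 7} and plot 3 has {1, 6}, leaving only 3.
Block 2, plot 5: block 2 has {2, 3, 4, 5, 6, 7} and plot 5 has {5, 6}, leaving only 1.
Block 5, plot 6: block 5 has {1, 4, 5, 6, 7} and plot 6 has {1, 3, 4, 5, 6}, leaving only 2.
Block 5, plot 7: block 5 has {1, 2, 4, 5, 6, 7} and plot 7 has {6, 7}, leaving only 3.
Block 6, plot 7: block 6 has {1, 4, 5} and plot 7 has {3, 6, 7}, leaving only 2.
Block 3, plot 7: block 3 has {1, 3, 5, 6, 7} and plot 7 has {2, 3, 6, 7}, leaving only 4.
Block 1, plot 7: block 1 has {1, 2, 3, 6, 7} and plot 7 has {2, 3, 4, 6, 7}, leaving only 5.
Block 7 already has {} and plot 7 already has {2, 3, 4, 5, 6, 7}, so block 7, plot 7 must be 1.

1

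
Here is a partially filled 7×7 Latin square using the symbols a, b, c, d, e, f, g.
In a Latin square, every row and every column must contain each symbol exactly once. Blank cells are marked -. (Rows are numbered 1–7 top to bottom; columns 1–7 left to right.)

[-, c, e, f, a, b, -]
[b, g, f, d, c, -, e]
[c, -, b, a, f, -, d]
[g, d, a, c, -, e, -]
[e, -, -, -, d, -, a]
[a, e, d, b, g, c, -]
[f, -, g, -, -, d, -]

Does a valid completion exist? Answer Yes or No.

No

Row 3, column 2: row 3 together with column 2 already contain {a, b, c, d, e, f, g} — every symbol — so nothing can go there. The grid has no valid completion.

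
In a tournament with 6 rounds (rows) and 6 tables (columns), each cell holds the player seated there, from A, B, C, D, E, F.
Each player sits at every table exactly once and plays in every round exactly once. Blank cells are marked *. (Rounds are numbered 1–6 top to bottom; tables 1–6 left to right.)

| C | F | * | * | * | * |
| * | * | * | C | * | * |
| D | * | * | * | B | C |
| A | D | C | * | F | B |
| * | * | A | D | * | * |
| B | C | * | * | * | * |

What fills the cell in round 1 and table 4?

Round 4, table 4: round 4 has {A, B, C, D, F} and table 4 has {C, D}, leaving only E.
Round 1, table 4 is narrowed to {A, B}.
If it were A, then round 6, table 4 would be left with no valid symbol.
So round 1, table 4 must be B.

B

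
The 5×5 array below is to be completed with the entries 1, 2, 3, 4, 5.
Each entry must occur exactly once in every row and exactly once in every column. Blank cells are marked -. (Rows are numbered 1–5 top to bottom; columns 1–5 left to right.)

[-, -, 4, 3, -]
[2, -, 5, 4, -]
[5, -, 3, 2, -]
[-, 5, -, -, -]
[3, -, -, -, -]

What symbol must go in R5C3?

Row 1, column 1: row 1 has {3, 4} and column 1 has {2, 3, 5}, leaving only 1.
Row 1, column 2: row 1 has {1, 3, 4} and column 2 has {5}, leaving only 2.
Row 1, column 5: row 1 has {1, 2, 3, 4} and column 5 has {}, leaving only 5.
Row 4, column 1: row 4 has {5} and column 1 has {1, 2, 3, 5}, leaving only 4.
Row 4, column 4: row 4 has {4, 5} and column 4 has {2, 3, 4}, leaving only 1.
Row 4, column 3: row 4 has {1, 4, 5} and column 3 has {3, 4, 5}, leaving only 2.
Row 5 already has {3} and column 3 already has {2, 3, 4, 5}, so row 5, column 3 must be 1.

1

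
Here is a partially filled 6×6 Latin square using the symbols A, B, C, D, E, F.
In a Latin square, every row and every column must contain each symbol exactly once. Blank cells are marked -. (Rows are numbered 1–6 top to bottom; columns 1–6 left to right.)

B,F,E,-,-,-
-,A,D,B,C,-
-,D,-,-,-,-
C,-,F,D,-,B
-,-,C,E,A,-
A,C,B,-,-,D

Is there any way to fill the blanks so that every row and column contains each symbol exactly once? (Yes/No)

No

Row 1, column 5: row 1 has {B, E, F} and column 5 has {A, C}, so it must be D.
Row 3, column 3: row 3 has {D} and column 3 has {B, C, D, E, F}, so it must be A.
Row 4, column 2: row 4 has {B, C, D, F} and column 2 has {A, C, D, F}, so it must be E.
Now row 4, column 5: row 4 together with column 5 already contain {A, B, C, D, E, F} — every symbol — so nothing can go there. The grid has no valid completion.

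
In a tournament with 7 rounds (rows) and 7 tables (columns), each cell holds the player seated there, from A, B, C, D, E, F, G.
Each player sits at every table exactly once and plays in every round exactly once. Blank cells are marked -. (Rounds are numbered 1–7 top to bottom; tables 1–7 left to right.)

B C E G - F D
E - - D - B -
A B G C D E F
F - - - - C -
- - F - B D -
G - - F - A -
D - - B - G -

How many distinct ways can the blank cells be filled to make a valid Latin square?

Round 1, table 5: eliminating its round and table leaves {A}.
Round 2, table 2: eliminating its round and table leaves {A, F, G}.
Round 2, table 3: eliminating its round and table leaves {A, C}.
Round 2, table 5: eliminating its round and table leaves {A, C, F, G}.
Round 2, table 7: eliminating its round and table leaves {A, C, G}.
Round 4, table 2: eliminating its round and table leaves {A, D, E, G}.
Round 4, table 3: eliminating its round and table leaves {A, B, D}.
Round 4, table 4: eliminating its round and table leaves {A, E}.
Round 4, table 5: eliminating its round and table leaves {A, E, G}.
Round 4, table 7: eliminating its round and table leaves {A, B, E, G}.
Round 5, table 1: eliminating its round and table leaves {C}.
Round 5, table 2: eliminating its round and table leaves {A, E, G}.
Round 5, table 4: eliminating its round and table leaves {A, E}.
Round 5, table 7: eliminating its round and table leaves {A, C, E, G}.
Round 6, table 2: eliminating its round and table leaves {D, E}.
Round 6, table 3: eliminating its round and table leaves {B, C, D}.
Round 6, table 5: eliminating its round and table leaves {C, E}.
Round 6, table 7: eliminating its round and table leaves {B, C, E}.
Round 7, table 2: eliminating its round and table leaves {A, E, F}.
Round 7, table 3: eliminating its round and table leaves {A, C}.
Round 7, table 5: eliminating its round and table leaves {A, C, E, F}.
Round 7, table 7: eliminating its round and table leaves {A, C, E}.
Enumerating the assignments across these blanks that avoid any round or table repeat gives 17 completions.

17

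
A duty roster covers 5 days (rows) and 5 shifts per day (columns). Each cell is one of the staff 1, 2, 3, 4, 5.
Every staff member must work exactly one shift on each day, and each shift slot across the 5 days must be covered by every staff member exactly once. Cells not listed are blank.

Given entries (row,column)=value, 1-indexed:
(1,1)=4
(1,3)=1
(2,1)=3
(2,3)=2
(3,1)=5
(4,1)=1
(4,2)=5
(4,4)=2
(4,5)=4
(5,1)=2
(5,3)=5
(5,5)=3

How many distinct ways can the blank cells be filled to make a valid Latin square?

Day 1, shift 2: eliminating its day and shift leaves {2, 3}.
Day 1, shift 4: eliminating its day and shift leaves {3, 5}.
Day 1, shift 5: eliminating its day and shift leaves {2, 5}.
Day 2, shift 2: eliminating its day and shift leaves {1, 4}.
Day 2, shift 4: eliminating its day and shift leaves {1, 4, 5}.
Day 2, shift 5: eliminating its day and shift leaves {1, 5}.
Day 3, shift 2: eliminating its day and shift leaves {1, 2, 3, 4}.
Day 3, shift 3: eliminating its day and shift leaves {3, 4}.
Day 3, shift 4: eliminating its day and shift leaves {1, 3, 4}.
Day 3, shift 5: eliminating its day and shift leaves {1, 2}.
Day 4, shift 3: eliminating its day and shift leaves {3}.
Day 5, shift 2: eliminating its day and shift leaves {1, 4}.
Day 5, shift 4: eliminating its day and shift leaves {1, 4}.
Enumerating the assignments across these blanks that avoid any day or shift repeat gives 3 completions.

3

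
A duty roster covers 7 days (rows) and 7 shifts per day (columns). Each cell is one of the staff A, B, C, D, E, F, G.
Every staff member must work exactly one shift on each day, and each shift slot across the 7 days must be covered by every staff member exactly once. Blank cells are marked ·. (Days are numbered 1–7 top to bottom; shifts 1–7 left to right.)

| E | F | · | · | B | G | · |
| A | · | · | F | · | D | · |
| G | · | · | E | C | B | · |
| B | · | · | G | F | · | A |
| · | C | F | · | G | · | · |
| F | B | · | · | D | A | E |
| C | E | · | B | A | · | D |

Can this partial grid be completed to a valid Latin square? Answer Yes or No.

No

Day 1, shift 7: day 1 has {B, E, F, G} and shift 7 has {A, D, E}, so it must be C.
Day 2, shift 2: day 2 has {A, D, F} and shift 2 has {B, C, E, F}, so it must be G.
Day 2, shift 5: day 2 has {A, D, F, G} and shift 5 has {A, B, C, D, F, G}, so it must be E.
Day 2, shift 7: day 2 has {A, D, E, F, G} and shift 7 has {A, C, D, E}, so it must be B.
Now day 5, shift 7: day 5 together with shift 7 already contain {A, B, C, D, E, F, G} — every symbol — so nothing can go there. The grid has no valid completion.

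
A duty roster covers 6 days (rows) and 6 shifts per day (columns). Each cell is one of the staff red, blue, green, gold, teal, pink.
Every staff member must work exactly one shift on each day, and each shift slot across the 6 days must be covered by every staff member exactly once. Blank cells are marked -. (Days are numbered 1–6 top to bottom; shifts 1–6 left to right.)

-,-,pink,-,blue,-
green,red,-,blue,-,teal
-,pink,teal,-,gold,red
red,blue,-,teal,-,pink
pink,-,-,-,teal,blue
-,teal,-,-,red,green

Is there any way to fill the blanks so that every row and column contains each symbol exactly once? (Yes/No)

No

Day 1, shift 6: day 1 has {blue, pink} and shift 6 has {red, blue, green, teal, pink}, so it must be gold.
Day 1, shift 1: day 1 has {blue, gold, pink} and shift 1 has {red, green, pink}, so it must be teal.
Day 1, shift 2: day 1 has {blue, gold, teal, pink} and shift 2 has {red, blue, teal, pink}, so it must be green.
Day 1, shift 4: day 1 has {blue, green, gold, teal, pink} and shift 4 has {blue, teal}, so it must be red.
Day 2, shift 3: day 2 has {red, blue, green, teal} and shift 3 has {teal, pink}, so it must be gold.
Day 2, shift 5: day 2 has {red, blue, green, gold, teal} and shift 5 has {red, blue, gold, teal}, so it must be pink.
Day 3, shift 1: day 3 has {red, gold, teal, pink} and shift 1 has {red, green, teal, pink}, so it must be blue.
Day 3, shift 4: day 3 has {red, blue, gold, teal, pink} and shift 4 has {red, blue, teal}, so it must be green.
Day 4, shift 3: day 4 has {red, blue, teal, pink} and shift 3 has {gold, teal, pink}, so it must be green.
Now day 4, shift 5: day 4 together with shift 5 already contain {red, blue, green, gold, teal, pink} — every symbol — so nothing can go there. The grid has no valid completion.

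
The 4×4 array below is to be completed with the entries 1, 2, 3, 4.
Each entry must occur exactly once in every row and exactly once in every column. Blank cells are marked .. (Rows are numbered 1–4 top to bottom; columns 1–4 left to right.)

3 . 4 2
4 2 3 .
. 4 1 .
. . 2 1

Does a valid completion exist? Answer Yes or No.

No

Row 2, column 4: row 2 together with column 4 already contain {1, 2, 3, 4} — every symbol — so nothing can go there. The grid has no valid completion.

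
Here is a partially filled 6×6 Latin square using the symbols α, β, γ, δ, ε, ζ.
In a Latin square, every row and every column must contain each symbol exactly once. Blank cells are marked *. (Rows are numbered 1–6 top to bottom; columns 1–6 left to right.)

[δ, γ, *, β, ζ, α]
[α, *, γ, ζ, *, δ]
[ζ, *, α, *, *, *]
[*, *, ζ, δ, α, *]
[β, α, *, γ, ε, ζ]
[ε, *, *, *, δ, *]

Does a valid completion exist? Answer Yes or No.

Yes

No row or column among the givens repeats a symbol, and propagating forced cells runs into no contradiction.
One valid completion exists (for instance, δ γ ε β ζ α / α ε γ ζ β δ / ζ δ α ε γ β / γ β ζ δ α ε / β α δ γ ε ζ / ε ζ β α δ γ).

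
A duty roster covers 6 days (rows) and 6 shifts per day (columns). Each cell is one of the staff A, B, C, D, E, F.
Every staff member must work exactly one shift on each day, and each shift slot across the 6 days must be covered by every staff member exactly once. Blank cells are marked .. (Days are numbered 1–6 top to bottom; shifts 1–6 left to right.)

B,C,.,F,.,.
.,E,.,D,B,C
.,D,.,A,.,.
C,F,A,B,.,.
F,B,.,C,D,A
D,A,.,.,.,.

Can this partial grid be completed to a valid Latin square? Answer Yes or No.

Yes

No day or shift among the givens repeats a symbol, and propagating forced cells runs into no contradiction.
One valid completion exists (for instance, B C D F A E / A E F D B C / E D B A C F / C F A B E D / F B E C D A / D A C E F B).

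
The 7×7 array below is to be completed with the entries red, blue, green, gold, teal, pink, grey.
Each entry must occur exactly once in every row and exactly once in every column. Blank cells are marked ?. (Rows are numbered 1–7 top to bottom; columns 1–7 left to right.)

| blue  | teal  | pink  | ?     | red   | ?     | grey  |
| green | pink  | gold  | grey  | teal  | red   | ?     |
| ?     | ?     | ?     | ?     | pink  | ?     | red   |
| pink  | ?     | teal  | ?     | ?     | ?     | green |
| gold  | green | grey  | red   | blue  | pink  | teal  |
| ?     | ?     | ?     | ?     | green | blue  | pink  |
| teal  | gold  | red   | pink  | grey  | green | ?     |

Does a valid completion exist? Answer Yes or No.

Row 6, column 3: row 6 together with column 3 already contain {red, blue, green, gold, teal, pink, grey} — every symbol — so nothing can go there. The grid has no valid completion.

No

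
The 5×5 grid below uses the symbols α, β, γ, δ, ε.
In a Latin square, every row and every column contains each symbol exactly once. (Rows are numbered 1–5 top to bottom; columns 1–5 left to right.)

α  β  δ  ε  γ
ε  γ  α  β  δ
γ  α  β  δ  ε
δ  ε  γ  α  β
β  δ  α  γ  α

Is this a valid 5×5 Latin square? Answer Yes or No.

No

Row 5 contains α twice (at columns 3 and 5), so it is not a permutation.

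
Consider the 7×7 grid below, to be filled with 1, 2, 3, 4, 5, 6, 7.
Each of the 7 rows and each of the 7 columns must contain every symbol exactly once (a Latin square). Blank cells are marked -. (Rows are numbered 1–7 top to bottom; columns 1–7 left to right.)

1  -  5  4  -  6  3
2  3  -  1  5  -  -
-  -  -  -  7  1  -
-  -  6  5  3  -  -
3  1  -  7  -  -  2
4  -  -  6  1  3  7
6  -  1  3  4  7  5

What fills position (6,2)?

Row 1, column 5: row 1 has {1, 3, 4, 5, 6} and column 5 has {1, 3, 4, 5, 7}, leaving only 2.
Row 1, column 2: row 1 has {1, 2, 3, 4, 5, 6} and column 2 has {1, 3}, leaving only 7.
Row 2, column 6: row 2 has {1, 2, 3, 5} and column 6 has {1, 3, 6, 7}, leaving only 4.
Row 2, column 3: row 2 has {1, 2, 3, 4, 5} and column 3 has {1, 5, 6}, leaving only 7.
Row 2, column 7: row 2 has {1, 2, 3, 4, 5, 7} and column 7 has {2, 3, 5, 7}, leaving only 6.
Row 3, column 1: row 3 has {1, 7} and column 1 has {1, 2, 3, 4, 6}, leaving only 5.
Row 3, column 4: row 3 has {1, 5, 7} and column 4 has {1, 3, 4, 5, 6, 7}, leaving only 2.
Row 3, column 7: row 3 has {1, 2, 5, 7} and column 7 has {2, 3, 5, 6, 7}, leaving only 4.
Row 3, column 2: row 3 has {1, 2, 4, 5, 7} and column 2 has {1, 3, 7}, leaving only 6.
Row 3, column 3: row 3 has {1, 2, 4, 5, 6, 7} and column 3 has {1, 5, 6, 7}, leaving only 3.
Row 4, column 1: row 4 has {3, 5, 6} and column 1 has {1, 2, 3, 4, 5, 6}, leaving only 7.
Row 4, column 6: row 4 has {3, 5, 6, 7} and column 6 has {1, 3, 4, 6, 7}, leaving only 2.
Row 4, column 2: row 4 has {2, 3, 5, 6, 7} and column 2 has {1, 3, 6, 7}, leaving only 4.
Row 4, column 7: row 4 has {2, 3, 4, 5, 6, 7} and column 7 has {2, 3, 4, 5, 6, 7}, leaving only 1.
Row 5, column 3: row 5 has {1, 2, 3, 7} and column 3 has {1, 3, 5, 6, 7}, leaving only 4.
Row 5, column 5: row 5 has {1, 2, 3, 4, 7} and column 5 has {1, 2, 3, 4, 5, 7}, leaving only 6.
Row 5, column 6: row 5 has {1, 2, 3, 4, 6, 7} and column 6 has {1, 2, 3, 4, 6, 7}, leaving only 5.
Row 6, column 3: row 6 has {1, 3, 4, 6, 7} and column 3 has {1, 3, 4, 5, 6, 7}, leaving only 2.
Row 6 already has {1, 2, 3, 4, 6, 7} and column 2 already has {1, 3, 4, 6, 7}, so row 6, column 2 must be 5.

5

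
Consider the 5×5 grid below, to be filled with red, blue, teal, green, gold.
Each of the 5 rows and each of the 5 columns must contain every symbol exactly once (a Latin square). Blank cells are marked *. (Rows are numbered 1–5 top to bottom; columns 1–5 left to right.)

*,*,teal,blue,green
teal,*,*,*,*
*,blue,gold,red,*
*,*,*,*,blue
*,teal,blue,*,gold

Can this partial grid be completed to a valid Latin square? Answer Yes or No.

No

Row 2, column 5: row 2 has {teal} and column 5 has {blue, green, gold}, so it must be red.
Row 2, column 3: row 2 has {red, teal} and column 3 has {blue, teal, gold}, so it must be green.
Row 2, column 2: row 2 has {red, teal, green} and column 2 has {blue, teal}, so it must be gold.
Now row 2, column 4: row 2 together with column 4 already contain {red, blue, teal, green, gold} — every symbol — so nothing can go there. The grid has no valid completion.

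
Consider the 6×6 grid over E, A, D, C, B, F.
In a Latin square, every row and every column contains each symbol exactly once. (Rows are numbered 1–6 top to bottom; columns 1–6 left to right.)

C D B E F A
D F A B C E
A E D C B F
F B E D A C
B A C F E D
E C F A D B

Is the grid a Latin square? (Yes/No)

Each row is a permutation of the 6 symbols, and so is each column.

Yes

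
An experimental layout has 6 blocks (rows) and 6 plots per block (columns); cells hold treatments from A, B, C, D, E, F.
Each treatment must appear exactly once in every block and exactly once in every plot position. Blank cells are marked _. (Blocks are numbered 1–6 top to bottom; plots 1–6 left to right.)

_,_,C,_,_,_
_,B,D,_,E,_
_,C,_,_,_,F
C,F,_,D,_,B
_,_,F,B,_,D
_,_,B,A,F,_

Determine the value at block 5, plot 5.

C

Block 3, plot 4: block 3 has {C, F} and plot 4 has {A, B, D}, leaving only E.
Block 1, plot 4: block 1 has {C} and plot 4 has {A, B, D, E}, leaving only F.
Block 2, plot 4: block 2 has {B, D, E} and plot 4 has {A, B, D, E, F}, leaving only C.
Block 2, plot 6: block 2 has {B, C, D, E} and plot 6 has {B, D, F}, leaving only A.
Block 1, plot 6: block 1 has {C, F} and plot 6 has {A, B, D, F}, leaving only E.
Block 2, plot 1: block 2 has {A, B, C, D, E} and plot 1 has {C}, leaving only F.
Block 3, plot 3: block 3 has {C, E, F} and plot 3 has {B, C, D, F}, leaving only A.
Block 4, plot 3: block 4 has {B, C, D, F} and plot 3 has {A, B, C, D, F}, leaving only E.
Block 4, plot 5: block 4 has {B, C, D, E, F} and plot 5 has {E, F}, leaving only A.
Block 5 already has {B, D, F} and plot 5 already has {A, E, F}, so block 5, plot 5 must be C.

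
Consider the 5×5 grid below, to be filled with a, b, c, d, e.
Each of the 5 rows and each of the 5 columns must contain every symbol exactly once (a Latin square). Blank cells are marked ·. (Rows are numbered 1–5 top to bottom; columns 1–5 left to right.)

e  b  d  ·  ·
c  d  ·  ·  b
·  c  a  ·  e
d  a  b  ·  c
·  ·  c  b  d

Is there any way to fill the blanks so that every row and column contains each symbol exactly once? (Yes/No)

No row or column among the givens repeats a symbol, and propagating forced cells runs into no contradiction.
One valid completion exists (for instance, e b d c a / c d e a b / b c a d e / d a b e c / a e c b d).

Yes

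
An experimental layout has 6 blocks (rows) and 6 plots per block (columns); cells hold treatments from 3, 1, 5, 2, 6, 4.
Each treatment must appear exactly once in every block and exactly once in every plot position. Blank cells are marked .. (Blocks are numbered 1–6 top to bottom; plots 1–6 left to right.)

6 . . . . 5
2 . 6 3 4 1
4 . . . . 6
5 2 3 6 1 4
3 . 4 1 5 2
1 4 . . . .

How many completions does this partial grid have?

3

Block 1, plot 2: eliminating its block and plot leaves {3, 1}.
Block 1, plot 3: eliminating its block and plot leaves {1, 2}.
Block 1, plot 4: eliminating its block and plot leaves {2, 4}.
Block 1, plot 5: eliminating its block and plot leaves {3, 2}.
Block 2, plot 2: eliminating its block and plot leaves {5}.
Block 3, plot 2: eliminating its block and plot leaves {3, 1, 5}.
Block 3, plot 3: eliminating its block and plot leaves {1, 5, 2}.
Block 3, plot 4: eliminating its block and plot leaves {5, 2}.
Block 3, plot 5: eliminating its block and plot leaves {3, 2}.
Block 5, plot 2: eliminating its block and plot leaves {6}.
Block 6, plot 3: eliminating its block and plot leaves {5, 2}.
Block 6, plot 4: eliminating its block and plot leaves {5, 2}.
Block 6, plot 5: eliminating its block and plot leaves {3, 2, 6}.
Block 6, plot 6: eliminating its block and plot leaves {3}.
Enumerating the assignments across these blanks that avoid any block or plot repeat gives 3 completions.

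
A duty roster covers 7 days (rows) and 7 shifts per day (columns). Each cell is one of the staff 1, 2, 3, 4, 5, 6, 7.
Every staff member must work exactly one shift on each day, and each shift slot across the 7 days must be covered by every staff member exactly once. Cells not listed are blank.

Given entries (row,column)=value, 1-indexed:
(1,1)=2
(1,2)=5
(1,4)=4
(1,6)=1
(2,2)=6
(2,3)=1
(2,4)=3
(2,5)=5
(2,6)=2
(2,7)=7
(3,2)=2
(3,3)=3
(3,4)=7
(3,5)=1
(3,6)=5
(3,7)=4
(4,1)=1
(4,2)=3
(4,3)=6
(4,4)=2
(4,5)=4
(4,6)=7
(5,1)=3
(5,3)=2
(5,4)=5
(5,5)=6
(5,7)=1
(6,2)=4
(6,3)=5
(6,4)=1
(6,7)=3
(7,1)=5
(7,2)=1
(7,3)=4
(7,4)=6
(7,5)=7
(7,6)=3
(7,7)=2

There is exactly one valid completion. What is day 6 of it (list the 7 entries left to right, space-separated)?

7 4 5 1 2 6 3

Day 6, shift 5: day 6 has {1, 3, 4, 5} and shift 5 has {1, 4, 5, 6, 7}, leaving only 2.
Day 6, shift 6: day 6 has {1, 2, 3, 4, 5} and shift 6 has {1, 2, 3, 5, 7}, leaving only 6.
Day 6, shift 1: day 6 has {1, 2, 3, 4, 5, 6} and shift 1 has {1, 2, 3, 5}, leaving only 7.
So day 6 reads: 7 4 5 1 2 6 3.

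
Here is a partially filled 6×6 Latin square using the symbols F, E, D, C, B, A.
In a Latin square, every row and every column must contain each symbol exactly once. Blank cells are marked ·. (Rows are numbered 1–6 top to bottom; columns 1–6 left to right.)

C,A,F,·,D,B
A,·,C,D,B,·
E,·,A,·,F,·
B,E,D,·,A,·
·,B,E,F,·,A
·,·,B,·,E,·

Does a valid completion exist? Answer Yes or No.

Yes

No row or column among the givens repeats a symbol, and propagating forced cells runs into no contradiction.
One valid completion exists (for instance, C A F E D B / A F C D B E / E D A B F C / B E D C A F / D B E F C A / F C B A E D).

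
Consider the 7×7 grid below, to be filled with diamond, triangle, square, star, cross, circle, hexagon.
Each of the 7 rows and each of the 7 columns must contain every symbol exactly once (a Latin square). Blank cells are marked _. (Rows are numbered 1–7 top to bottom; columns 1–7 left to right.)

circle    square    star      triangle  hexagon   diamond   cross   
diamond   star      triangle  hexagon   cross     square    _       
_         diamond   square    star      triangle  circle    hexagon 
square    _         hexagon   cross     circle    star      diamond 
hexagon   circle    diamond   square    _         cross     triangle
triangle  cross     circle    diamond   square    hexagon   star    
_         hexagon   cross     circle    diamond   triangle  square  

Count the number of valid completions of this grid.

1

Row 2, column 7: eliminating its row and column leaves {circle}.
Row 3, column 1: eliminating its row and column leaves {cross}.
Row 4, column 2: eliminating its row and column leaves {triangle}.
Row 5, column 5: eliminating its row and column leaves {star}.
Row 7, column 1: eliminating its row and column leaves {star}.
Only one assignment across all blanks avoids any row or column repeat, giving 1 completion.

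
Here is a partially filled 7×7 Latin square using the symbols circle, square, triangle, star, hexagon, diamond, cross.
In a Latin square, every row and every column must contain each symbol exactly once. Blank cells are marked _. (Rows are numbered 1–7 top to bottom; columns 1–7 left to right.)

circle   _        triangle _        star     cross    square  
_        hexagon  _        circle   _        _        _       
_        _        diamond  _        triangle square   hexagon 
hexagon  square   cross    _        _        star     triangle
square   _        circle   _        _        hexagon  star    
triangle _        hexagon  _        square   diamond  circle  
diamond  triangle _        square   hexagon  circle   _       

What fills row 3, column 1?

Row 1, column 2: row 1 has {circle, square, triangle, star, cross} and column 2 has {square, triangle, hexagon}, leaving only diamond.
Row 1, column 4: row 1 has {circle, square, triangle, star, diamond, cross} and column 4 has {circle, square}, leaving only hexagon.
Row 2, column 6: row 2 has {circle, hexagon} and column 6 has {circle, square, star, hexagon, diamond, cross}, leaving only triangle.
Row 4, column 4: row 4 has {square, triangle, star, hexagon, cross} and column 4 has {circle, square, hexagon}, leaving only diamond.
Row 4, column 5: row 4 has {square, triangle, star, hexagon, diamond, cross} and column 5 has {square, triangle, star, hexagon}, leaving only circle.
Row 5, column 2: row 5 has {circle, square, star, hexagon} and column 2 has {square, triangle, hexagon, diamond}, leaving only cross.
Row 5, column 4: row 5 has {circle, square, star, hexagon, cross} and column 4 has {circle, square, hexagon, diamond}, leaving only triangle.
Row 5, column 5: row 5 has {circle, square, triangle, star, hexagon, cross} and column 5 has {circle, square, triangle, star, hexagon}, leaving only diamond.
Row 2, column 5: row 2 has {circle, triangle, hexagon} and column 5 has {circle, square, triangle, star, hexagon, diamond}, leaving only cross.
Row 2, column 1: row 2 has {circle, triangle, hexagon, cross} and column 1 has {circle, square, triangle, hexagon, diamond}, leaving only star.
Row 3 already has {square, triangle, hexagon, diamond} and column 1 already has {circle, square, triangle, star, hexagon, diamond}, so row 3, column 1 must be cross.

cross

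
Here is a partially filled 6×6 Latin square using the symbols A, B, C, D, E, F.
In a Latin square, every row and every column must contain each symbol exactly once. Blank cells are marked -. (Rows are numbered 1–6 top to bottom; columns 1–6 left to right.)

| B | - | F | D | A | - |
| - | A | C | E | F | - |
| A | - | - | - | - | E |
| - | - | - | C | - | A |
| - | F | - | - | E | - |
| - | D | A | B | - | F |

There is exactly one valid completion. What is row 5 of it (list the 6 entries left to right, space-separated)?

C F B A E D

Row 5, column 4: row 5 has {E, F} and column 4 has {B, C, D, E}, leaving only A.
Row 1, column 6: row 1 has {A, B, D, F} and column 6 has {A, E, F}, leaving only C.
Row 1, column 2: row 1 has {A, B, C, D, F} and column 2 has {A, D, F}, leaving only E.
Row 2, column 1: row 2 has {A, C, E, F} and column 1 has {A, B}, leaving only D.
Row 5, column 1: row 5 has {A, E, F} and column 1 has {A, B, D}, leaving only C.
Row 2, column 6: row 2 has {A, C, D, E, F} and column 6 has {A, C, E, F}, leaving only B.
Row 5, column 6: row 5 has {A, C, E, F} and column 6 has {A, B, C, E, F}, leaving only D.
Row 5, column 3: row 5 has {A, C, D, E, F} and column 3 has {A, C, F}, leaving only B.
So row 5 reads: C F B A E D.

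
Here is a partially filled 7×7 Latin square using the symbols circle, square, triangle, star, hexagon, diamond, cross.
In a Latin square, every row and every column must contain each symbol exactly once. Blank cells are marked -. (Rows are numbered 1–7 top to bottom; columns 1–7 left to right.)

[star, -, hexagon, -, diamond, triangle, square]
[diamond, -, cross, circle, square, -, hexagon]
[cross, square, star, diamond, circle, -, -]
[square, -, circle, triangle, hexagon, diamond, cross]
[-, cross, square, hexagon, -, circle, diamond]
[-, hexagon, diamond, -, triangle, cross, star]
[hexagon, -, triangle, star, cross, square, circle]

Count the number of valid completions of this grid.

Row 1, column 2: eliminating its row and column leaves {circle}.
Row 1, column 4: eliminating its row and column leaves {cross}.
Row 2, column 2: eliminating its row and column leaves {triangle, star}.
Row 2, column 6: eliminating its row and column leaves {star}.
Row 3, column 6: eliminating its row and column leaves {hexagon}.
Row 3, column 7: eliminating its row and column leaves {triangle}.
Row 4, column 2: eliminating its row and column leaves {star}.
Row 5, column 1: eliminating its row and column leaves {triangle}.
Row 5, column 5: eliminating its row and column leaves {star}.
Row 6, column 1: eliminating its row and column leaves {circle}.
Row 6, column 4: eliminating its row and column leaves {square}.
Row 7, column 2: eliminating its row and column leaves {diamond}.
Only one assignment across all blanks avoids any row or column repeat, giving 1 completion.

1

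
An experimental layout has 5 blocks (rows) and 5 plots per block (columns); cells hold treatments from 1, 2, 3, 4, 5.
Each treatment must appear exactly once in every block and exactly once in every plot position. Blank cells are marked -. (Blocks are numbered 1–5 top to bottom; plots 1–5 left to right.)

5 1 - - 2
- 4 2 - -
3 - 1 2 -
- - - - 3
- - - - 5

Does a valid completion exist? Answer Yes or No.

Block 2, plot 1: block 2 has {2, 4} and plot 1 has {3, 5}, so it must be 1.
Now block 2, plot 5: block 2 together with plot 5 already contain {1, 2, 3, 4, 5} — every symbol — so nothing can go there. The grid has no valid completion.

No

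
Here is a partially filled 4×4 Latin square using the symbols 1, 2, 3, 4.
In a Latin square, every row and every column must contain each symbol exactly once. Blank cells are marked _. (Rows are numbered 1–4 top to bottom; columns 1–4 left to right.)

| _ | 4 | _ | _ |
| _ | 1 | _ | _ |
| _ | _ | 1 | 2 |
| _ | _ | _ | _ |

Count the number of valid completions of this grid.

4

Row 1, column 1: eliminating its row and column leaves {1, 2, 3}.
Row 1, column 3: eliminating its row and column leaves {2, 3}.
Row 1, column 4: eliminating its row and column leaves {1, 3}.
Row 2, column 1: eliminating its row and column leaves {2, 3, 4}.
Row 2, column 3: eliminating its row and column leaves {2, 3, 4}.
Row 2, column 4: eliminating its row and column leaves {3, 4}.
Row 3, column 1: eliminating its row and column leaves {3, 4}.
Row 3, column 2: eliminating its row and column leaves {3}.
Row 4, column 1: eliminating its row and column leaves {1, 2, 3, 4}.
Row 4, column 2: eliminating its row and column leaves {2, 3}.
Row 4, column 3: eliminating its row and column leaves {2, 3, 4}.
Row 4, column 4: eliminating its row and column leaves {1, 3, 4}.
Enumerating the assignments across these blanks that avoid any row or column repeat gives 4 completions.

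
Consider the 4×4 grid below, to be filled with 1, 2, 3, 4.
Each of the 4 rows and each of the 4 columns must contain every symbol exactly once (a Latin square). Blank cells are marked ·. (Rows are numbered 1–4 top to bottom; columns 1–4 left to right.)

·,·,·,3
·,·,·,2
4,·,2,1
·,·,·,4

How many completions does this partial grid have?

4

Row 1, column 1: eliminating its row and column leaves {1, 2}.
Row 1, column 2: eliminating its row and column leaves {1, 2, 4}.
Row 1, column 3: eliminating its row and column leaves {1, 4}.
Row 2, column 1: eliminating its row and column leaves {1, 3}.
Row 2, column 2: eliminating its row and column leaves {1, 3, 4}.
Row 2, column 3: eliminating its row and column leaves {1, 3, 4}.
Row 3, column 2: eliminating its row and column leaves {3}.
Row 4, column 1: eliminating its row and column leaves {1, 2, 3}.
Row 4, column 2: eliminating its row and column leaves {1, 2, 3}.
Row 4, column 3: eliminating its row and column leaves {1, 3}.
Enumerating the assignments across these blanks that avoid any row or column repeat gives 4 completions.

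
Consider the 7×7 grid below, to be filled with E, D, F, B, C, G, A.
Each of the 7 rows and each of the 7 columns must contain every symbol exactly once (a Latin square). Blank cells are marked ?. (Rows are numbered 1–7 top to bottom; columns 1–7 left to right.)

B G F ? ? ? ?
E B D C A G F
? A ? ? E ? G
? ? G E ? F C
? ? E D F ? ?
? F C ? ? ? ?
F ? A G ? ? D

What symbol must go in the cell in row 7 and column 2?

Row 1, column 4: row 1 has {F, B, G} and column 4 has {E, D, C, G}, leaving only A.
Row 1, column 7: row 1 has {F, B, G, A} and column 7 has {D, F, C, G}, leaving only E.
Row 3, column 3: row 3 has {E, G, A} and column 3 has {E, D, F, C, G, A}, leaving only B.
Row 3, column 4: row 3 has {E, B, G, A} and column 4 has {E, D, C, G, A}, leaving only F.
Row 4, column 2: row 4 has {E, F, C, G} and column 2 has {F, B, G, A}, leaving only D.
Row 4, column 1: row 4 has {E, D, F, C, G} and column 1 has {E, F, B}, leaving only A.
Row 4, column 5: row 4 has {E, D, F, C, G, A} and column 5 has {E, F, A}, leaving only B.
Row 5, column 2: row 5 has {E, D, F} and column 2 has {D, F, B, G, A}, leaving only C.
Row 7 already has {D, F, G, A} and column 2 already has {D, F, B, C, G, A}, so row 7, column 2 must be E.

E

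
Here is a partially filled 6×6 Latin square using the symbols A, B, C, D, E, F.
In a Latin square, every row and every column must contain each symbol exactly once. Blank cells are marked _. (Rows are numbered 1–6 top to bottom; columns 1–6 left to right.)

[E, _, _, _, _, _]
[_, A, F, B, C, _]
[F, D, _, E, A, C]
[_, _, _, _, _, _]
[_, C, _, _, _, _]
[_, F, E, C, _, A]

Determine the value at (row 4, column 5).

Row 1, column 2: row 1 has {E} and column 2 has {A, C, D, F}, leaving only B.
Row 2, column 1: row 2 has {A, B, C, F} and column 1 has {E, F}, leaving only D.
Row 2, column 6: row 2 has {A, B, C, D, F} and column 6 has {A, C}, leaving only E.
Row 3, column 3: row 3 has {A, C, D, E, F} and column 3 has {E, F}, leaving only B.
Row 4, column 2: row 4 has {} and column 2 has {A, B, C, D, F}, leaving only E.
Row 6, column 1: row 6 has {A, C, E, F} and column 1 has {D, E, F}, leaving only B.
Row 5, column 1: row 5 has {C} and column 1 has {B, D, E, F}, leaving only A.
Row 4, column 1: row 4 has {E} and column 1 has {A, B, D, E, F}, leaving only C.
Row 5, column 3: row 5 has {A, C} and column 3 has {B, E, F}, leaving only D.
Row 4, column 3: row 4 has {C, E} and column 3 has {B, D, E, F}, leaving only A.
Row 1, column 3: row 1 has {B, E} and column 3 has {A, B, D, E, F}, leaving only C.
Row 5, column 4: row 5 has {A, C, D} and column 4 has {B, C, E}, leaving only F.
Row 4, column 4: row 4 has {A, C, E} and column 4 has {B, C, E, F}, leaving only D.
Row 1, column 4: row 1 has {B, C, E} and column 4 has {B, C, D, E, F}, leaving only A.
Row 5, column 6: row 5 has {A, C, D, F} and column 6 has {A, C, E}, leaving only B.
Row 4, column 6: row 4 has {A, C, D, E} and column 6 has {A, B, C, E}, leaving only F.
Row 4 already has {A, C, D, E, F} and column 5 already has {A, C}, so row 4, column 5 must be B.

B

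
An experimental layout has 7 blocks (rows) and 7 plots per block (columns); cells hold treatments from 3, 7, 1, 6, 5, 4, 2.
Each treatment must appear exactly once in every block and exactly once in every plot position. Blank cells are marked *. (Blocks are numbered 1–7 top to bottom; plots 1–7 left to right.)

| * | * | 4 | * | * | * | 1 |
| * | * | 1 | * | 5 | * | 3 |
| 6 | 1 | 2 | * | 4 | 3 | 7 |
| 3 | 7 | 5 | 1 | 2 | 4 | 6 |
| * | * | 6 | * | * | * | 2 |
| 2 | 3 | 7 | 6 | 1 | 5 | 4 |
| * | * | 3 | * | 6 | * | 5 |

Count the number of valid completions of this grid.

Block 1, plot 1: eliminating its block and plot leaves {7, 5}.
Block 1, plot 2: eliminating its block and plot leaves {6, 5, 2}.
Block 1, plot 4: eliminating its block and plot leaves {3, 7, 5, 2}.
Block 1, plot 5: eliminating its block and plot leaves {3, 7}.
Block 1, plot 6: eliminating its block and plot leaves {7, 6, 2}.
Block 2, plot 1: eliminating its block and plot leaves {7, 4}.
Block 2, plot 2: eliminating its block and plot leaves {6, 4, 2}.
Block 2, plot 4: eliminating its block and plot leaves {7, 4, 2}.
Block 2, plot 6: eliminating its block and plot leaves {7, 6, 2}.
Block 3, plot 4: eliminating its block and plot leaves {5}.
Block 5, plot 1: eliminating its block and plot leaves {7, 1, 5, 4}.
Block 5, plot 2: eliminating its block and plot leaves {5, 4}.
Block 5, plot 4: eliminating its block and plot leaves {3, 7, 5, 4}.
Block 5, plot 5: eliminating its block and plot leaves {3, 7}.
Block 5, plot 6: eliminating its block and plot leaves {7, 1}.
Block 7, plot 1: eliminating its block and plot leaves {7, 1, 4}.
Block 7, plot 2: eliminating its block and plot leaves {4, 2}.
Block 7, plot 4: eliminating its block and plot leaves {7, 4, 2}.
Block 7, plot 6: eliminating its block and plot leaves {7, 1, 2}.
Enumerating the assignments across these blanks that avoid any block or plot repeat gives 14 completions.

14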